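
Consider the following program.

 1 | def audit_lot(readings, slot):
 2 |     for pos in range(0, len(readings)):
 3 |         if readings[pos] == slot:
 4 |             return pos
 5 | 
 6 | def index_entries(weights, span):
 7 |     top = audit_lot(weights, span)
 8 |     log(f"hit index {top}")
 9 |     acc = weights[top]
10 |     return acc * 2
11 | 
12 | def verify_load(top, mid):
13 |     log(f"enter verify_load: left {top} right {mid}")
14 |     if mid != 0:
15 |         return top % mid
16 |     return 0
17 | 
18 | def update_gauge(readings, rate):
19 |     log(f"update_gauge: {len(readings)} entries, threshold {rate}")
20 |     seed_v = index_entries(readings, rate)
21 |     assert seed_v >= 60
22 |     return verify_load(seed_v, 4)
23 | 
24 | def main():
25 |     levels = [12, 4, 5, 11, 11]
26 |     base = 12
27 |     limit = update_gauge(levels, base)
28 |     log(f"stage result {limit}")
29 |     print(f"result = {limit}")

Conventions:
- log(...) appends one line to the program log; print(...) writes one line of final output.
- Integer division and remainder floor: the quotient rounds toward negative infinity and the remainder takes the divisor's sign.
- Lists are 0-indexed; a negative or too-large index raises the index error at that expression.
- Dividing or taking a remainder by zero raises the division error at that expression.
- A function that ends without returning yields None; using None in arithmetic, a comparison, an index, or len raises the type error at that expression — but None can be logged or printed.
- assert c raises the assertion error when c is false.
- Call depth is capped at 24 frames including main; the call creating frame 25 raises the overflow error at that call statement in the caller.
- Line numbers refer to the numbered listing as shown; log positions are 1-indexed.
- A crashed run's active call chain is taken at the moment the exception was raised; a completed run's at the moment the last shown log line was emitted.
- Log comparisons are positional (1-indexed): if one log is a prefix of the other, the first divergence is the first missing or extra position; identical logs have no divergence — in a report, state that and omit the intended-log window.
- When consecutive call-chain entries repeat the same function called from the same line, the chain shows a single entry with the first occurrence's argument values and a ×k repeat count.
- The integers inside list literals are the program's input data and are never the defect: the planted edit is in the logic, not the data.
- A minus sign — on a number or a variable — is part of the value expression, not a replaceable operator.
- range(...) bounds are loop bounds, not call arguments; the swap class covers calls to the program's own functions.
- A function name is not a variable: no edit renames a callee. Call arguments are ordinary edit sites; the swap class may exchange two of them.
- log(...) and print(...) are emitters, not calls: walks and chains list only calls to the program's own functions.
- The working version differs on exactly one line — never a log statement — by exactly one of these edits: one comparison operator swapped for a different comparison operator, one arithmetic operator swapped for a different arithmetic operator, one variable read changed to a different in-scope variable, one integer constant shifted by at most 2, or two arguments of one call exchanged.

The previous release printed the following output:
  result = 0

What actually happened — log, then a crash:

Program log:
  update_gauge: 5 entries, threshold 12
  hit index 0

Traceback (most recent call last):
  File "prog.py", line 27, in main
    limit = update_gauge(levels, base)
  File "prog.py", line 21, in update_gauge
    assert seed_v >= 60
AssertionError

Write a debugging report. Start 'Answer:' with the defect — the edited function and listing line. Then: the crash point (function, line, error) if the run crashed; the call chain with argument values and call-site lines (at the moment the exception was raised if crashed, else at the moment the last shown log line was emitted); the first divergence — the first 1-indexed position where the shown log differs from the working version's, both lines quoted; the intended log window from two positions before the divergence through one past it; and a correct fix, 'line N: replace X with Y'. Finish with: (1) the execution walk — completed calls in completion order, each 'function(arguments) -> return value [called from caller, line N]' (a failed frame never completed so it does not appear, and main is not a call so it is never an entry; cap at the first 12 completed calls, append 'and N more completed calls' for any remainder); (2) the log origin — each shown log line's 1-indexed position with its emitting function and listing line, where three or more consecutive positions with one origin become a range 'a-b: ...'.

Answer: the defect is in update_gauge at line 21.
Core observation: A complete run would log 'enter verify_load: left 24 right 4' next, but this one stopped at 2 lines.
Crash: update_gauge, line 21, AssertionError.
Call chain: main -> update_gauge([12, 4, 5, 11, 11], 12) (called at line 27).
First divergence: position 3 — the faulty run's log ends after 2 lines; the working version continues with 'enter verify_load: left 24 right 4'.
Intended log window:
  1: update_gauge: 5 entries, threshold 12
  2: hit index 0
  3: enter verify_load: left 24 right 4
  4: stage result 0
Execution walk:
  audit_lot([12, 4, 5, 11, 11], 12) -> 0  [called from index_entries, line 7]
  index_entries([12, 4, 5, 11, 11], 12) -> 24  [called from update_gauge, line 20]
Log origins:
  1 — update_gauge, line 19
  2 — index_entries, line 8
A correct fix: line 21: replace `>=` with `<=`.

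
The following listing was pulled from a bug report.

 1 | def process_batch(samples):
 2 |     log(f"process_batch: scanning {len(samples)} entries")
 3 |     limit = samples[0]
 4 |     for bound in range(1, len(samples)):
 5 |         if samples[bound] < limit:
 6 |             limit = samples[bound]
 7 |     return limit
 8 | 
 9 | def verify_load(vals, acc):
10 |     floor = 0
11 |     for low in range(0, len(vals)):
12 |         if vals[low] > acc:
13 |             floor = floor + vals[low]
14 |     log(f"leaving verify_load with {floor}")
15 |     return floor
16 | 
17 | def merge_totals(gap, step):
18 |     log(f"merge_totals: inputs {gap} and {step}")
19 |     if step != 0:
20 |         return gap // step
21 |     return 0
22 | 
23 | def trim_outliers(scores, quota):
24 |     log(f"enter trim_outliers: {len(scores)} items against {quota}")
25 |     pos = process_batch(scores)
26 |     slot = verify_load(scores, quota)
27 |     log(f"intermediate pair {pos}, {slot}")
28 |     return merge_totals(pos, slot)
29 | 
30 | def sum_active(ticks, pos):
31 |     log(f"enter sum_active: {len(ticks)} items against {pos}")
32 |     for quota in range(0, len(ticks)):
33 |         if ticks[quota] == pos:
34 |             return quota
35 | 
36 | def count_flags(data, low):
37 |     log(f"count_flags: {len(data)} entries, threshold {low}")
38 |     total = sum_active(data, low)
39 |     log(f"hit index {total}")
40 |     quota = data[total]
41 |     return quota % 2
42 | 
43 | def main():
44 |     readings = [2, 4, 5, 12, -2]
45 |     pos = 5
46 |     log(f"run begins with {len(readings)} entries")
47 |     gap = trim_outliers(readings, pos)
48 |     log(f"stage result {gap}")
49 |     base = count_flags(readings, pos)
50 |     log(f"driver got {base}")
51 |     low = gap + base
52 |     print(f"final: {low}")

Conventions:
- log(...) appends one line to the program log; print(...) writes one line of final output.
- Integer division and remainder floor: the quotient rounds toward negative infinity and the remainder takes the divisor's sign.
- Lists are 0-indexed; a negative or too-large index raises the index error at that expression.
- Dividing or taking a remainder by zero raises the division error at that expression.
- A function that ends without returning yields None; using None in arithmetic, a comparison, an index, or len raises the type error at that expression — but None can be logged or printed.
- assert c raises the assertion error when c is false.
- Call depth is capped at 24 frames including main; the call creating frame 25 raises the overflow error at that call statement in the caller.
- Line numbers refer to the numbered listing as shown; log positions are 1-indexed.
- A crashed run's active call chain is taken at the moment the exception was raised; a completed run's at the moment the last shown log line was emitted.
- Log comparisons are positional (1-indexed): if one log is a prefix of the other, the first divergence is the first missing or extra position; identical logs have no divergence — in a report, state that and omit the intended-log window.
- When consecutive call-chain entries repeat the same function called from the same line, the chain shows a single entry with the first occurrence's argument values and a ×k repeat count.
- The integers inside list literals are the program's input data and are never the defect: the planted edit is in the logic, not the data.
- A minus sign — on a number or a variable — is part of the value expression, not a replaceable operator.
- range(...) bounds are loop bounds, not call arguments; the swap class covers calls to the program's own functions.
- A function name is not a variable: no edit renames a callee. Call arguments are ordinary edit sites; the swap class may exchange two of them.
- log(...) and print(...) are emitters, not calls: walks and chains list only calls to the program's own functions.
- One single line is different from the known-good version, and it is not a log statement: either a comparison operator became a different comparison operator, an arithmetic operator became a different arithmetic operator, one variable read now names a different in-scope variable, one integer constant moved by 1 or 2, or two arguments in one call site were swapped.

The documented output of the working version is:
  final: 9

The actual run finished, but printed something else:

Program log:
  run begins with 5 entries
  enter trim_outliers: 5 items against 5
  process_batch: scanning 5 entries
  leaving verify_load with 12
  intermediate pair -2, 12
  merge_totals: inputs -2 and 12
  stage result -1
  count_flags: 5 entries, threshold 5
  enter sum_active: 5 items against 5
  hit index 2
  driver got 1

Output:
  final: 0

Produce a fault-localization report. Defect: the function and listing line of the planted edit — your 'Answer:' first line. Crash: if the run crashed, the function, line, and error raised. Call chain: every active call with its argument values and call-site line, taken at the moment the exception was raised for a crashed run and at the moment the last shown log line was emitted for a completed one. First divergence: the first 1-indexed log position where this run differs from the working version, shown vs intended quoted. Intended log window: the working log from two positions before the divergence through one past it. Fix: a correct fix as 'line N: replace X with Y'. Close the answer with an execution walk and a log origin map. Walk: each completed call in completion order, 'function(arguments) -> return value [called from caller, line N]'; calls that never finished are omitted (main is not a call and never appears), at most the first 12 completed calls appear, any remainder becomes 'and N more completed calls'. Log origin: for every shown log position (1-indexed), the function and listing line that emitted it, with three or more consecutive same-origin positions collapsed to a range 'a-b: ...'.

Answer: the defect is in count_flags at line 41.
The tell: The earliest visible damage is log position 11 — 'driver got 1' rather than the intended 'driver got 10'.
Call chain: main.
First divergence: position 11 — shown 'driver got 1', intended 'driver got 10'.
Intended log window:
  9: enter sum_active: 5 items against 5
  10: hit index 2
  11: driver got 10
Execution walk:
  process_batch([2, 4, 5, 12, -2]) -> -2  [called from trim_outliers, line 25]
  verify_load([2, 4, 5, 12, -2], 5) -> 12  [called from trim_outliers, line 26]
  merge_totals(-2, 12) -> -1  [called from trim_outliers, line 28]
  trim_outliers([2, 4, 5, 12, -2], 5) -> -1  [called from main, line 47]
  sum_active([2, 4, 5, 12, -2], 5) -> 2  [called from count_flags, line 38]
  count_flags([2, 4, 5, 12, -2], 5) -> 1  [called from main, line 49]
Log origins:
  1: logged in main at line 46
  2: logged in trim_outliers at line 24
  3: logged in process_batch at line 2
  4: logged in verify_load at line 14
  5: logged in trim_outliers at line 27
  6: logged in merge_totals at line 18
  7: logged in main at line 48
  8: logged in count_flags at line 37
  9: logged in sum_active at line 31
  10: logged in count_flags at line 39
  11: logged in main at line 50
A correct fix: line 41: replace `%` with `*`.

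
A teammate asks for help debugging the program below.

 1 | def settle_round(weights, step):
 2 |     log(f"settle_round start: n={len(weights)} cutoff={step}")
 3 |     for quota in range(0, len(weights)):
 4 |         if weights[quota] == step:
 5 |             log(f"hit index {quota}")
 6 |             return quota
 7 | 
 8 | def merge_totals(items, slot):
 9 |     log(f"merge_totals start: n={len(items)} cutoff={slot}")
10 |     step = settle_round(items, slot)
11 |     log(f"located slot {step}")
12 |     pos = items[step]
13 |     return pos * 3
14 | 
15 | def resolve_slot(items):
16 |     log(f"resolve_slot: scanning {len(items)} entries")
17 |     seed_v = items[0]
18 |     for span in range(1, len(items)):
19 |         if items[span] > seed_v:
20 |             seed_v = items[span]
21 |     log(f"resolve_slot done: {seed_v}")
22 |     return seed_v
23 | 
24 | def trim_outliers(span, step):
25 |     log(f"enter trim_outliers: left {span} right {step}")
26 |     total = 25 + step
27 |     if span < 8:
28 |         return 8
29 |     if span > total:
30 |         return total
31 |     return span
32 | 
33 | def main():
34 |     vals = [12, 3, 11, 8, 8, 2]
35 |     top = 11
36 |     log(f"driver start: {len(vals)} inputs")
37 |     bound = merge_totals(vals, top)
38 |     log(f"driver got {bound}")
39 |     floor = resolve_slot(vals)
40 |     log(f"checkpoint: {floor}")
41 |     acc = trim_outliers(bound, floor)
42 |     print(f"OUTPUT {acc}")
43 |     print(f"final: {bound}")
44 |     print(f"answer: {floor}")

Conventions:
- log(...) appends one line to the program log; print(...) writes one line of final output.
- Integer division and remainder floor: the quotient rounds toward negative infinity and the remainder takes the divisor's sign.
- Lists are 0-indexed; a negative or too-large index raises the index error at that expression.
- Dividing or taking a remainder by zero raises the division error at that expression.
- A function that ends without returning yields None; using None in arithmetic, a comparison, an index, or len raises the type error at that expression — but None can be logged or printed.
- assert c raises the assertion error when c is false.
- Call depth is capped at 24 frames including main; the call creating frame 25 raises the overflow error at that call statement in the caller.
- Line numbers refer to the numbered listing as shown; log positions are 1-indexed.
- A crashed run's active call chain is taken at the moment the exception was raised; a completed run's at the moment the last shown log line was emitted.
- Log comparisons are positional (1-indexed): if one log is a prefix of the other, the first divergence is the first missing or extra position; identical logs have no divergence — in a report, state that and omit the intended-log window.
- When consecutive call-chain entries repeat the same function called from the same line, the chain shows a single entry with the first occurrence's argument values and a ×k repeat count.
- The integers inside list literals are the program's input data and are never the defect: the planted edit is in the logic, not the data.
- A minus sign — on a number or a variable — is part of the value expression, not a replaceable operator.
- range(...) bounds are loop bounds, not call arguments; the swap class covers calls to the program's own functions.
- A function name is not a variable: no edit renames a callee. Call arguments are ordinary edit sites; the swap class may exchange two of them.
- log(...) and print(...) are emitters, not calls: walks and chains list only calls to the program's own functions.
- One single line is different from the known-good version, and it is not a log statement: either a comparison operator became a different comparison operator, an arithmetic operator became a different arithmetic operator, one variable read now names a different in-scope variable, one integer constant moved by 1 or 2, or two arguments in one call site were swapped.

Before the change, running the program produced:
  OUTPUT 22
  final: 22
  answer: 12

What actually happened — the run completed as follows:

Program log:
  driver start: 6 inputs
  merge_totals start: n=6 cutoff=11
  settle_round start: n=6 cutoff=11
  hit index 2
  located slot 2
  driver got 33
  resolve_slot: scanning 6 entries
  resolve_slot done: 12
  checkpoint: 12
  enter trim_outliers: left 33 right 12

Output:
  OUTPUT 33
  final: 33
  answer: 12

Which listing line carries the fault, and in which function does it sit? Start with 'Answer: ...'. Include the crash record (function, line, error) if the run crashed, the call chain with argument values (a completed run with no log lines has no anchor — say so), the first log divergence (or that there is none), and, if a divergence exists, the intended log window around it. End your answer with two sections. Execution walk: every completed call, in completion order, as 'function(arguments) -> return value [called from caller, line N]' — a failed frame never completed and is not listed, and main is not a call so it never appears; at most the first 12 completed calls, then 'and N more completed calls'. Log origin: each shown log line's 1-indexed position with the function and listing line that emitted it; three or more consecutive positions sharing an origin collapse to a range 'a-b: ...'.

Answer: the defect is in merge_totals at line 13.
The tell: The log first diverges at position 6: the faulty run prints 'driver got 33' where the working version prints 'driver got 22'.
Call chain: main -> trim_outliers(33, 12) (called at line 41).
First divergence: position 6 — shown 'driver got 33', intended 'driver got 22'.
Intended log window:
  4: hit index 2
  5: located slot 2
  6: driver got 22
  7: resolve_slot: scanning 6 entries
Execution walk:
  settle_round([12, 3, 11, 8, 8, 2], 11) -> 2  [called from merge_totals, line 10]
  merge_totals([12, 3, 11, 8, 8, 2], 11) -> 33  [called from main, line 37]
  resolve_slot([12, 3, 11, 8, 8, 2]) -> 12  [called from main, line 39]
  trim_outliers(33, 12) -> 33  [called from main, line 41]
Log origin:
  1 — main, line 36
  2 — merge_totals, line 9
  3 — settle_round, line 2
  4 — settle_round, line 5
  5 — merge_totals, line 11
  6 — main, line 38
  7 — resolve_slot, line 16
  8 — resolve_slot, line 21
  9 — main, line 40
  10 — trim_outliers, line 25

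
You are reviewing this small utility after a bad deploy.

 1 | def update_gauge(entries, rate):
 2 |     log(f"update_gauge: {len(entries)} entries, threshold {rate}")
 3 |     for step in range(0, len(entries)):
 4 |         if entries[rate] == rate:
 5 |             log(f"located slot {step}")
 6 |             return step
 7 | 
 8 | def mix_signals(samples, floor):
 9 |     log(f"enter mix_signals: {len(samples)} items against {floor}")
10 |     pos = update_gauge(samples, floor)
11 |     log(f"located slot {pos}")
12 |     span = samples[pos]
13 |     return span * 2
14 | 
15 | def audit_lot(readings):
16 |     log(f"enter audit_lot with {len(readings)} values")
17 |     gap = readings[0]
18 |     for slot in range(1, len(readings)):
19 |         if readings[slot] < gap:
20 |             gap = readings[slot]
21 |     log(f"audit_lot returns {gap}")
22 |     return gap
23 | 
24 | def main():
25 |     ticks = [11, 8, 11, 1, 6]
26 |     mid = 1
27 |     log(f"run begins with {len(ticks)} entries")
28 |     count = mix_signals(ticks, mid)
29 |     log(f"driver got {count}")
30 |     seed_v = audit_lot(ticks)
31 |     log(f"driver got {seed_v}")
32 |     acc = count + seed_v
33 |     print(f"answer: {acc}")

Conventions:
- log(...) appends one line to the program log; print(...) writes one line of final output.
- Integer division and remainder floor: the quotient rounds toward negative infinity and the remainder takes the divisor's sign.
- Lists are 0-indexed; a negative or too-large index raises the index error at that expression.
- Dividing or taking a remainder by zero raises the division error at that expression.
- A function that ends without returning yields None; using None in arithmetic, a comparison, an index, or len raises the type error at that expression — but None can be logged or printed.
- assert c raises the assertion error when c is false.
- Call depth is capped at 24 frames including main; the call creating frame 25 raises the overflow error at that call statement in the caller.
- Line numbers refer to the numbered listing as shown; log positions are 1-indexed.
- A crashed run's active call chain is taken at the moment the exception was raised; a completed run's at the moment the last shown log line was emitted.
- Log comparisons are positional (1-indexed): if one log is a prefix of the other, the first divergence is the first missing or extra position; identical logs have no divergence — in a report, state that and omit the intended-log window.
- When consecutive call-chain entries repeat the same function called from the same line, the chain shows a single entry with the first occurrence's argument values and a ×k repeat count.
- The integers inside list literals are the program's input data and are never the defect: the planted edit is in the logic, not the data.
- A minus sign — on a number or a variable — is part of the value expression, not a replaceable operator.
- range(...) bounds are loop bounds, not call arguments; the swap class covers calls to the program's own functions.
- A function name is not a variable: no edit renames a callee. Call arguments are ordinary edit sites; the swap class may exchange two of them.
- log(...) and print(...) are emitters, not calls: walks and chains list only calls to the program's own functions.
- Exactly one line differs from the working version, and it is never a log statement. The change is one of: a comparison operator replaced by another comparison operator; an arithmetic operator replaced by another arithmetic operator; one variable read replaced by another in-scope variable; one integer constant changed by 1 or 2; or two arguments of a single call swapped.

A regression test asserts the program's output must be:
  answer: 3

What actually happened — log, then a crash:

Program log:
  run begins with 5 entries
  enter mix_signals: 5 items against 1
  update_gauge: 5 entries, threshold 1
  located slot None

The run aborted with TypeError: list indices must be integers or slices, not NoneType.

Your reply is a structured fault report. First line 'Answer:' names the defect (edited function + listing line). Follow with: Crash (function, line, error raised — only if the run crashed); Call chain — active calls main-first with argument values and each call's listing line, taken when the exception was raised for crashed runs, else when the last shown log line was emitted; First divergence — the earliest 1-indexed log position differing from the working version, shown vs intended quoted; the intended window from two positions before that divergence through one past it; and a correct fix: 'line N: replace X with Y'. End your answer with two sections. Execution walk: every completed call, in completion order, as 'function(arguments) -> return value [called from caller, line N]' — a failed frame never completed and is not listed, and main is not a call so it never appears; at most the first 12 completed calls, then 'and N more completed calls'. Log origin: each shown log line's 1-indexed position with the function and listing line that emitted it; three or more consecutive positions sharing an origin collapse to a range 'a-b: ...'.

Answer: the defect is in update_gauge at line 4.
Core observation: At log position 4 the runs split — shown 'located slot None', but the working version logs 'located slot 3'.
Crash: mix_signals, line 12, TypeError.
Call chain: main -> mix_signals([11, 8, 11, 1, 6], 1) (called at line 28).
First divergence: at position 4 the run shows 'located slot None' where the working version logs 'located slot 3'.
Intended log window:
  2: enter mix_signals: 5 items against 1
  3: update_gauge: 5 entries, threshold 1
  4: located slot 3
  5: located slot 3
Execution walk:
  update_gauge([11, 8, 11, 1, 6], 1) -> None  [called from mix_signals, line 10]
Origin of each log line:
  1: from main, line 27
  2: from mix_signals, line 9
  3: from update_gauge, line 2
  4: from mix_signals, line 11
A correct fix: line 4: replace `entries[rate]` with `entries[step]`.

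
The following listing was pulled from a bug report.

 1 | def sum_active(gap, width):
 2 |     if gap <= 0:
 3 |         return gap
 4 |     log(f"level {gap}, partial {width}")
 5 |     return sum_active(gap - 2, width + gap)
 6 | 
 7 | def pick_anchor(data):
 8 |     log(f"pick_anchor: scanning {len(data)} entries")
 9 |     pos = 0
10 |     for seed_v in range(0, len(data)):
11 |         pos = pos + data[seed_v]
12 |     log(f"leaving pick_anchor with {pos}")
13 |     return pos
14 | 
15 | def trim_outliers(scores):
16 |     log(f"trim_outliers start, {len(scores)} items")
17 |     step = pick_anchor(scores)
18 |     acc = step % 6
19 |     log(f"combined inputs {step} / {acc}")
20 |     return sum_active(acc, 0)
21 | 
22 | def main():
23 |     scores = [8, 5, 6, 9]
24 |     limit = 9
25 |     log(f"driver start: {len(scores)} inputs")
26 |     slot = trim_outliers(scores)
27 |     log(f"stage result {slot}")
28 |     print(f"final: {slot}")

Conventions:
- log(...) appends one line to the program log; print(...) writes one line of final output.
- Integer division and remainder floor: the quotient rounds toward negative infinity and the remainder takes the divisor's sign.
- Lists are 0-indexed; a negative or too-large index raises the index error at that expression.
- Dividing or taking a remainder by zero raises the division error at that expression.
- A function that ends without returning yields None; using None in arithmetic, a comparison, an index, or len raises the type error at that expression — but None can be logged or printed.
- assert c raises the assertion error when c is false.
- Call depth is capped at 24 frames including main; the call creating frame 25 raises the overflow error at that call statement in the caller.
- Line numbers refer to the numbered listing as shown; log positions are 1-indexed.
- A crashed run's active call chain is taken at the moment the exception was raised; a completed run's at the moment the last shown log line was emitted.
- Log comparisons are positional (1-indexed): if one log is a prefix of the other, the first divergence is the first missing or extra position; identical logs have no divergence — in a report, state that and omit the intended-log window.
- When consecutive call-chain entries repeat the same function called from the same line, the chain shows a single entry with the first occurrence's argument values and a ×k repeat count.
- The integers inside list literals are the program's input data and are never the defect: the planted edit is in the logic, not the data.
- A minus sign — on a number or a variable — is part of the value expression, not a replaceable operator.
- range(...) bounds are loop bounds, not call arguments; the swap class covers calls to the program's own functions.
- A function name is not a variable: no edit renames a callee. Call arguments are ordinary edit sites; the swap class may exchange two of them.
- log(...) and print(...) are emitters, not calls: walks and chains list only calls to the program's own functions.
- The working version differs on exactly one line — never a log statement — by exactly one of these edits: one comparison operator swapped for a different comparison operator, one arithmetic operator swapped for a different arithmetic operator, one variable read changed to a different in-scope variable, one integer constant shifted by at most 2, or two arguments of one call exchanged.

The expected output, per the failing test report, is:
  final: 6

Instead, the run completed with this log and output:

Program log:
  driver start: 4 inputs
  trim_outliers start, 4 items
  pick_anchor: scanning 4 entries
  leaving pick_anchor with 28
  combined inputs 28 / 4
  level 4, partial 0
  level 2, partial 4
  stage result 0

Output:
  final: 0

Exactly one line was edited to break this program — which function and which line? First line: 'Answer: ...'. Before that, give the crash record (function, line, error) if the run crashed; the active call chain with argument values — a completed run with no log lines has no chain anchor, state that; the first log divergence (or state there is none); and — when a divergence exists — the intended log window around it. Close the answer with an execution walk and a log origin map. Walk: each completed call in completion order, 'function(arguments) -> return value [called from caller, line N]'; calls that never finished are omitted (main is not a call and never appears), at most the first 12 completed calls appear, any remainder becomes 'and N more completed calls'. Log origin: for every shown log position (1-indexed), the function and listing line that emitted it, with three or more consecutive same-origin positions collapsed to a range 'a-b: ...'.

Answer: the defect is in sum_active at line 3.
Key observation: At log position 8 the runs split — shown 'stage result 0', but the working version logs 'stage result 6'.
Call chain: main.
First divergence: position 8 — the shown line 'stage result 0' should read 'stage result 6'.
Intended log window:
  6: level 4, partial 0
  7: level 2, partial 4
  8: stage result 6
Execution walk:
  pick_anchor([8, 5, 6, 9]) -> 28  [called from trim_outliers, line 17]
  sum_active(0, 6) -> 0  [called from sum_active, line 5]
  sum_active(2, 4) -> 0  [called from sum_active, line 5]
  sum_active(4, 0) -> 0  [called from trim_outliers, line 20]
  trim_outliers([8, 5, 6, 9]) -> 0  [called from main, line 26]
Log origin:
  1: emitted by main (line 25)
  2: emitted by trim_outliers (line 16)
  3: emitted by pick_anchor (line 8)
  4: emitted by pick_anchor (line 12)
  5: emitted by trim_outliers (line 19)
  6: emitted by sum_active (line 4)
  7: emitted by sum_active (line 4)
  8: emitted by main (line 27)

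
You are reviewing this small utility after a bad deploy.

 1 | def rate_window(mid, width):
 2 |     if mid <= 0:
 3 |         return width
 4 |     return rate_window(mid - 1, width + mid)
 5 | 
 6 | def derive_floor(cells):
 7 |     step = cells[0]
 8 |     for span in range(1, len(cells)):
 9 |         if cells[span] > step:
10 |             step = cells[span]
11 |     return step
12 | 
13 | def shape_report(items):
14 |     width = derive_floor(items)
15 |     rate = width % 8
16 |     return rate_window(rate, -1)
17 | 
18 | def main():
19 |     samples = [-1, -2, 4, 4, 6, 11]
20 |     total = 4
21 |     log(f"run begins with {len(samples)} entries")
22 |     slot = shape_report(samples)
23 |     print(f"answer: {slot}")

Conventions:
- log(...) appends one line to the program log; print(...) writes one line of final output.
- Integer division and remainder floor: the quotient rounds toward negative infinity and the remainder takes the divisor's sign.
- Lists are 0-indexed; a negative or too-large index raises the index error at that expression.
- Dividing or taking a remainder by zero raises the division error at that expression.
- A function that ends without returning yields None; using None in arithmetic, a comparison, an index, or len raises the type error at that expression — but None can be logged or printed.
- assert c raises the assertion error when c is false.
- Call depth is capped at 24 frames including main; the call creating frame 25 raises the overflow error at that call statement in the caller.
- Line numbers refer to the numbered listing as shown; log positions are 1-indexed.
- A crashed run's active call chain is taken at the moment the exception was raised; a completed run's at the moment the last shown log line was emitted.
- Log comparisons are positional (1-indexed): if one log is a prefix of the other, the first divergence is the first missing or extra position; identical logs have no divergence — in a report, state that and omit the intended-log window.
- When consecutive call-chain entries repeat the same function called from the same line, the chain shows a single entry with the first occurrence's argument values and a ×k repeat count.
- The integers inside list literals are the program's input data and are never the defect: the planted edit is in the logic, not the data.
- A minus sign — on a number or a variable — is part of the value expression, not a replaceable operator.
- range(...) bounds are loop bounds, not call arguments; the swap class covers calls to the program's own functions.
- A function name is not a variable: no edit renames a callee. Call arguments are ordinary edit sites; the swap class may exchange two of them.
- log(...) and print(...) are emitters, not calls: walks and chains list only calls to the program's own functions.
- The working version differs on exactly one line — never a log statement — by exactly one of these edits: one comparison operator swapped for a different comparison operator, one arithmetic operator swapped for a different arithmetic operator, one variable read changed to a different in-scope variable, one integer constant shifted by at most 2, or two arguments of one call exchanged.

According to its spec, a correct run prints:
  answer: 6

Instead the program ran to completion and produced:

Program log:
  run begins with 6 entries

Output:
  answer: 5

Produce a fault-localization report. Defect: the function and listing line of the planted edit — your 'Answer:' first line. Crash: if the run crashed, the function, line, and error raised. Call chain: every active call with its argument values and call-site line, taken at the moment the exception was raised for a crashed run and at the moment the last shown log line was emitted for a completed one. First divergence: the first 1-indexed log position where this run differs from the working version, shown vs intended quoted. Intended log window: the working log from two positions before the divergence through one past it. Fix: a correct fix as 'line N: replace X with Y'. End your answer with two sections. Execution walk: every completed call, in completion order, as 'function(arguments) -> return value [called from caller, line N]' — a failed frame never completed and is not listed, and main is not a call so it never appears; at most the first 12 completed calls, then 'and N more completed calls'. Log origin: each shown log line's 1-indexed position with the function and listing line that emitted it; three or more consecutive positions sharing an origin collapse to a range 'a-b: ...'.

Answer: the defect is in shape_report at line 16.
The tell: Log streams are identical — the defect surfaces only in the printed output.
Call chain: main.
First divergence: none; the two logs match at every position.
Execution walk:
  derive_floor([-1, -2, 4, 4, 6, 11]) -> 11  [called from shape_report, line 14]
  rate_window(0, 5) -> 5  [called from rate_window, line 4]
  rate_window(1, 4) -> 5  [called from rate_window, line 4]
  rate_window(2, 2) -> 5  [called from rate_window, line 4]
  rate_window(3, -1) -> 5  [called from shape_report, line 16]
  shape_report([-1, -2, 4, 4, 6, 11]) -> 5  [called from main, line 22]
Log line origins:
  1: logged in main at line 21
A correct fix: line 16: replace `-1` with `0`.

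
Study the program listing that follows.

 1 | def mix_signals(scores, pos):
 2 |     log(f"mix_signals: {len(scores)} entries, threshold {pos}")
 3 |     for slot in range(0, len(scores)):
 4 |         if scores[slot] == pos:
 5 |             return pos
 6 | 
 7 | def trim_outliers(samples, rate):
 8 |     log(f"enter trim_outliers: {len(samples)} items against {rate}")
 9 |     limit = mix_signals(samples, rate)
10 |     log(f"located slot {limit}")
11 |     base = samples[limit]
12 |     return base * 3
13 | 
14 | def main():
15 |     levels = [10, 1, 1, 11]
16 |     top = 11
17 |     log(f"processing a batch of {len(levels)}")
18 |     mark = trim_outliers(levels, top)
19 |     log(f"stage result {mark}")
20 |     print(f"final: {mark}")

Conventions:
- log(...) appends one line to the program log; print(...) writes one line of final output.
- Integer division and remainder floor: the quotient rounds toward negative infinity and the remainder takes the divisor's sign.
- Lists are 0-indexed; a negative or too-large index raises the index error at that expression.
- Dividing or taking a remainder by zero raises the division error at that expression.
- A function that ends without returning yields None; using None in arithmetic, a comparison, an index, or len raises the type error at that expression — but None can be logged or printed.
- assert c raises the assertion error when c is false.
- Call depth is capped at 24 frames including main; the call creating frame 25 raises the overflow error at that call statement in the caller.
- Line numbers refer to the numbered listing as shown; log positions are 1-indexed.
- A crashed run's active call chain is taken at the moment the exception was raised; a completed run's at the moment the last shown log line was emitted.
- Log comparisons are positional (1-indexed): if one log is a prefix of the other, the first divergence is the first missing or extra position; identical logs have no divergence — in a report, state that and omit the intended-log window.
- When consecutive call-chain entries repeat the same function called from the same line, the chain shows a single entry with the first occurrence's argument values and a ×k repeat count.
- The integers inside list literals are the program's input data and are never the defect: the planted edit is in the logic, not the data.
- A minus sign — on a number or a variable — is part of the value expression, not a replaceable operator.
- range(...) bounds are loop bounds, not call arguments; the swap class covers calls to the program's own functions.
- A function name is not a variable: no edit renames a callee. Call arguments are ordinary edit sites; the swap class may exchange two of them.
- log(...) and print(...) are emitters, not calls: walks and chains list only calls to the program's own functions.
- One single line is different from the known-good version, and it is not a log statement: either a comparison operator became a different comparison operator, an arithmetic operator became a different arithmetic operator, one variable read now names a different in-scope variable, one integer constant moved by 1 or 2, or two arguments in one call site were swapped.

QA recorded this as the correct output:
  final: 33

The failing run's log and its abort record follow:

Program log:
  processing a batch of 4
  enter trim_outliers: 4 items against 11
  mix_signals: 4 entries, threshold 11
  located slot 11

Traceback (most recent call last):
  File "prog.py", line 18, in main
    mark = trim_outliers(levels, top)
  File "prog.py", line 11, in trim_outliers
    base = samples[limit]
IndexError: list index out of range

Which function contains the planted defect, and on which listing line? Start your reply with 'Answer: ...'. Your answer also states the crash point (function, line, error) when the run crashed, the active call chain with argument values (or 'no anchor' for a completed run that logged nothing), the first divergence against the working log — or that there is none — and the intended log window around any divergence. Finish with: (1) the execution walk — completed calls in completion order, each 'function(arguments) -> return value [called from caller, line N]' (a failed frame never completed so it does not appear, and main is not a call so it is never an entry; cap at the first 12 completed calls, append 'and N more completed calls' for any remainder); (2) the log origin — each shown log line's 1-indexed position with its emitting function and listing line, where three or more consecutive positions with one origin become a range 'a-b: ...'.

Answer: the defect is in mix_signals at line 5.
Core observation: Everything matches until log position 4, which reads 'located slot 11' in place of 'located slot 3'.
Crash: trim_outliers, line 11, IndexError.
Call chain: main -> trim_outliers([10, 1, 1, 11], 11) (called at line 18).
First divergence: position 4 — the shown line 'located slot 11' should read 'located slot 3'.
Intended log window:
  2: enter trim_outliers: 4 items against 11
  3: mix_signals: 4 entries, threshold 11
  4: located slot 3
  5: stage result 33
Execution walk:
  mix_signals([10, 1, 1, 11], 11) -> 11  [called from trim_outliers, line 9]
Log line origins:
  1: emitted by main (line 17)
  2: emitted by trim_outliers (line 8)
  3: emitted by mix_signals (line 2)
  4: emitted by trim_outliers (line 10)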